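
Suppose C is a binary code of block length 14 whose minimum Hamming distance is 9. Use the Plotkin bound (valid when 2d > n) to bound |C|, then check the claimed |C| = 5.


Plotkin bound M ≤ 4; given |C| = 5 > bound (violated).

Check applicability: 2d = 18, n = 14.
2d − n = 4 > 0, so Plotkin applies.
Compute d/(2d−n) = 9/4 ≈ 2.2500.
⌊d/(2d−n)⌋ = 2.
Plotkin bound: M ≤ 2·2 = 4.
Given |C| = 5, check: VIOLATED.
This |C| is above the Plotkin bound, so no binary code with n = 14, d = 9 and 5 codewords exists.


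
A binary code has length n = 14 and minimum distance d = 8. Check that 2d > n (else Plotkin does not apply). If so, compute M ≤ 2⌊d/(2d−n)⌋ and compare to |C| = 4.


Plotkin bound M ≤ 8; given |C| = 4 ≤ bound (satisfied).

Check applicability: 2d = 16, n = 14.
2d − n = 2 > 0, so Plotkin applies.
Compute d/(2d−n) = 8/2 ≈ 4.0000.
⌊d/(2d−n)⌋ = 4.
Plotkin bound: M ≤ 2·4 = 8.
Given |C| = 4, check: satisfied.
This |C| is below the Plotkin bound.


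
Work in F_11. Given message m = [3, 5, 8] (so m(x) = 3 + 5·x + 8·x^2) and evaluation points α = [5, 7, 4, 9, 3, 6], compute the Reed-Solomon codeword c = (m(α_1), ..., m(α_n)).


c = [8, 1, 8, 3, 2, 2]

Message polynomial: m(x) = 3 + 5·x + 8·x^2 (mod 11).
For each evaluation point α_i, compute m(α_i) mod 11:
  α_1 = 5: Horner steps 8 → 1 → 8, so m(5) = 8.
  α_2 = 7: Horner steps 8 → 6 → 1, so m(7) = 1.
  α_3 = 4: Horner steps 8 → 4 → 8, so m(4) = 8.
  α_4 = 9: Horner steps 8 → 0 → 3, so m(9) = 3.
  α_5 = 3: Horner steps 8 → 7 → 2, so m(3) = 2.
  α_6 = 6: Horner steps 8 → 9 → 2, so m(6) = 2.
Codeword c = [8, 1, 8, 3, 2, 2] ∈ F_11^6.


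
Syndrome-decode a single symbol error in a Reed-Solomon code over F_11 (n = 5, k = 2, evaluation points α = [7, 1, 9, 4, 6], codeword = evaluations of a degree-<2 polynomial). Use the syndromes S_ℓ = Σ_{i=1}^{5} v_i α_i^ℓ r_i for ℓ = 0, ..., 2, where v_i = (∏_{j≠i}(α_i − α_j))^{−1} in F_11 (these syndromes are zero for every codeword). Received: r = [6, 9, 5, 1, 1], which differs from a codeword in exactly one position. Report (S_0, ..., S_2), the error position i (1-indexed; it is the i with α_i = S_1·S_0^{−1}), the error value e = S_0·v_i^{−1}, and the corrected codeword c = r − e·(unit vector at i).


S = (6, 2, 8), error at position 4, error magnitude e = 10, c = [6, 9, 5, 2, 1].

Step 1: column multipliers v_i = (∏_{j≠i}(α_i − α_j))^{−1} mod 11.
  i = 1 (α = 7): (7−1)(7−9)(7−4)(7−6) = 6·(−2)·3·1 = −36 ≡ 8, so v_1 = 8^{−1} = 7 (mod 11).
  i = 2 (α = 1): (1−7)(1−9)(1−4)(1−6) = (−6)·(−8)·(−3)·(−5) = 720 ≡ 5, so v_2 = 5^{−1} = 9 (mod 11).
  i = 3 (α = 9): (9−7)(9−1)(9−4)(9−6) = 2·8·5·3 = 240 ≡ 9, so v_3 = 9^{−1} = 5 (mod 11).
  i = 4 (α = 4): (4−7)(4−1)(4−9)(4−6) = (−3)·3·(−5)·(−2) = −90 ≡ 9, so v_4 = 9^{−1} = 5 (mod 11).
  i = 5 (α = 6): (6−7)(6−1)(6−9)(6−4) = (−1)·5·(−3)·2 = 30 ≡ 8, so v_5 = 8^{−1} = 7 (mod 11).
  v = [7, 9, 5, 5, 7].
Step 2: syndromes of r = [6, 9, 5, 1, 1] (all sums mod 11).
  S_0 = Σ v_i r_i = 7·6 + 9·9 + 5·5 + 5·1 + 7·1 = 160 ≡ 6.
  S_1 = Σ v_i α_i r_i = 7·7·6 + 9·1·9 + 5·9·5 + 5·4·1 + 7·6·1 = 662 ≡ 2.
  α_i^2 mod 11 = [5, 1, 4, 5, 3].
  S_2 = Σ v_i α_i^2 r_i = 7·5·6 + 9·1·9 + 5·4·5 + 5·5·1 + 7·3·1 = 437 ≡ 8.
  S = (6, 2, 8) ≠ 0, so r is not a codeword (an error is present).
Step 3: locate the error. For a single error e at position i, S_ℓ = v_i·e·α_i^ℓ, so α_err = S_1/S_0.
  S_0^{−1} = 6^{−1} = 2 (mod 11), so α_err = 2·2 = 4 ≡ 4 = α_4. Error position i = 4.
  Consistency check: S_2/S_1 = 8·6 = 48 ≡ 4 = α_err ✓ (single-error assumption holds).
Step 4: error magnitude e = S_0/v_4 = S_0·∏_{j≠4}(α_4 − α_j) = 6·9 = 54 ≡ 10 (mod 11).
Step 5: correct position 4: c_4 = r_4 − e = 1 − 10 ≡ 2 (mod 11). Hence c = [6, 9, 5, 2, 1].
  Check: interpolating c through the α_i gives m(x) = 4 + 5·x (degree < 2) with m(α_i) = c_i for every i, so c is indeed a codeword.


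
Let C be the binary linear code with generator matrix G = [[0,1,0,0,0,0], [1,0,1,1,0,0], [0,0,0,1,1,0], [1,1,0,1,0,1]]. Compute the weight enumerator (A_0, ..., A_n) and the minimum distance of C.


Weight distribution: A_0 = 1, A_1 = 1, A_2 = 2, A_3 = 6, A_4 = 5, A_5 = 1. Minimum distance d = 1.

Enumerate all 2^4 = 16 messages m ∈ F_2^4.
For each, compute codeword c = mG in F_2^6, then tally its weight.
  m = 0000 → c = 000000, weight = 0.
  m = 1000 → c = 010000, weight = 1.
  m = 0100 → c = 101100, weight = 3.
  m = 1100 → c = 111100, weight = 4.
  m = 0010 → c = 000110, weight = 2.
  m = 1010 → c = 010110, weight = 3.
  m = 0110 → c = 101010, weight = 3.
  m = 1110 → c = 111010, weight = 4.
  m = 0001 → c = 110101, weight = 4.
  m = 1001 → c = 100101, weight = 3.
  m = 0101 → c = 011001, weight = 3.
  m = 1101 → c = 001001, weight = 2.
  m = 0011 → c = 110011, weight = 4.
  m = 1011 → c = 100011, weight = 3.
  m = 0111 → c = 011111, weight = 5.
  m = 1111 → c = 001111, weight = 4.
Tally weights:
  weight 0: 1 codewords.
  weight 1: 1 codewords.
  weight 2: 2 codewords.
  weight 3: 6 codewords.
  weight 4: 5 codewords.
  weight 5: 1 codewords.
Minimum distance d = smallest w > 0 with A_w > 0 = 1.
Sanity: Σ A_w = 16 = 2^4 = 16 ✓.


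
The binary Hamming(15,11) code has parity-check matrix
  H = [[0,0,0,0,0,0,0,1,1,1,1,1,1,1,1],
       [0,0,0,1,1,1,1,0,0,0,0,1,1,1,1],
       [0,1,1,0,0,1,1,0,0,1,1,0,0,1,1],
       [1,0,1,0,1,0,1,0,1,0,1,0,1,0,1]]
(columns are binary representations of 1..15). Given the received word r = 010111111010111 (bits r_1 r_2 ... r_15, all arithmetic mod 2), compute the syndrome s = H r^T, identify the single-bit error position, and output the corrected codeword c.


s = (0, 1, 0, 0)^T, error position = 4, corrected codeword c = 010011111010111

Compute s = H r^T mod 2 one row at a time:
  s_1 = 1 + 1 + 0 + 1 + 0 + 1 + 1 + 1 = 6 ≡ 0 (mod 2).
  s_2 = 1 + 1 + 1 + 1 + 0 + 1 + 1 + 1 = 7 ≡ 1 (mod 2).
  s_3 = 1 + 0 + 1 + 1 + 0 + 1 + 1 + 1 = 6 ≡ 0 (mod 2).
  s_4 = 0 + 0 + 1 + 1 + 1 + 1 + 1 + 1 = 6 ≡ 0 (mod 2).
s = (0, 1, 0, 0)^T — this equals column 4 of H (binary 0100), so error is at position 4.
Correct: flip bit 4 of r = 010111111010111 to get c = 010011111010111.


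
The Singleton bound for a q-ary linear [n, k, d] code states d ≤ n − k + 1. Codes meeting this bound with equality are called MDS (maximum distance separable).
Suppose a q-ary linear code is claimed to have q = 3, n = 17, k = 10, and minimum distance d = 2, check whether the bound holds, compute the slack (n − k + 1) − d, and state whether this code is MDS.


Singleton RHS = n − k + 1 = 8, slack = 6, bound satisfied, not MDS.

Singleton bound: d ≤ n − k + 1.
Here n = 17, k = 10, so n − k + 1 = 8.
Given d = 2, check d ≤ 8: YES.
Slack = (n − k + 1) − d = 6.
The code is NOT MDS (slack = 6 > 0).
Description: the claimed parameters are [17, 10, 2]_3; such a code would be non-MDS.


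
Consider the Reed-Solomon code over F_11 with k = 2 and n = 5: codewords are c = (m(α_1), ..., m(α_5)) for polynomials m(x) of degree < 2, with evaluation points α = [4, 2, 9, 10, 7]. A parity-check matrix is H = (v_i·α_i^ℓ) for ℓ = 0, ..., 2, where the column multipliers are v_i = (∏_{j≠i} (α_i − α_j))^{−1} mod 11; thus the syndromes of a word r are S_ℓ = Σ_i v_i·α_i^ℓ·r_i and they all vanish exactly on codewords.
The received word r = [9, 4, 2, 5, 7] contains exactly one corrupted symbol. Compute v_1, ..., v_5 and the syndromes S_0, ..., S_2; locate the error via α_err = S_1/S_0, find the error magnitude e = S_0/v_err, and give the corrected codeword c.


S = (10, 9, 7), error at position 2, error magnitude e = 1, c = [9, 3, 2, 5, 7].

Step 1: column multipliers v_i = (∏_{j≠i}(α_i − α_j))^{−1} mod 11.
  i = 1 (α = 4): (4−2)(4−9)(4−10)(4−7) = 2·(−5)·(−6)·(−3) = −180 ≡ 7, so v_1 = 7^{−1} = 8 (mod 11).
  i = 2 (α = 2): (2−4)(2−9)(2−10)(2−7) = (−2)·(−7)·(−8)·(−5) = 560 ≡ 10, so v_2 = 10^{−1} = 10 (mod 11).
  i = 3 (α = 9): (9−4)(9−2)(9−10)(9−7) = 5·7·(−1)·2 = −70 ≡ 7, so v_3 = 7^{−1} = 8 (mod 11).
  i = 4 (α = 10): (10−4)(10−2)(10−9)(10−7) = 6·8·1·3 = 144 ≡ 1, so v_4 = 1^{−1} = 1 (mod 11).
  i = 5 (α = 7): (7−4)(7−2)(7−9)(7−10) = 3·5·(−2)·(−3) = 90 ≡ 2, so v_5 = 2^{−1} = 6 (mod 11).
  v = [8, 10, 8, 1, 6].
Step 2: syndromes of r = [9, 4, 2, 5, 7] (all sums mod 11).
  S_0 = Σ v_i r_i = 8·9 + 10·4 + 8·2 + 1·5 + 6·7 = 175 ≡ 10.
  S_1 = Σ v_i α_i r_i = 8·4·9 + 10·2·4 + 8·9·2 + 1·10·5 + 6·7·7 = 856 ≡ 9.
  α_i^2 mod 11 = [5, 4, 4, 1, 5].
  S_2 = Σ v_i α_i^2 r_i = 8·5·9 + 10·4·4 + 8·4·2 + 1·1·5 + 6·5·7 = 799 ≡ 7.
  S = (10, 9, 7) ≠ 0, so r is not a codeword (an error is present).
Step 3: locate the error. For a single error e at position i, S_ℓ = v_i·e·α_i^ℓ, so α_err = S_1/S_0.
  S_0^{−1} = 10^{−1} = 10 (mod 11), so α_err = 9·10 = 90 ≡ 2 = α_2. Error position i = 2.
  Consistency check: S_2/S_1 = 7·5 = 35 ≡ 2 = α_err ✓ (single-error assumption holds).
Step 4: error magnitude e = S_0/v_2 = S_0·∏_{j≠2}(α_2 − α_j) = 10·10 = 100 ≡ 1 (mod 11).
Step 5: correct position 2: c_2 = r_2 − e = 4 − 1 ≡ 3 (mod 11). Hence c = [9, 3, 2, 5, 7].
  Check: interpolating c through the α_i gives m(x) = 8 + 3·x (degree < 2) with m(α_i) = c_i for every i, so c is indeed a codeword.


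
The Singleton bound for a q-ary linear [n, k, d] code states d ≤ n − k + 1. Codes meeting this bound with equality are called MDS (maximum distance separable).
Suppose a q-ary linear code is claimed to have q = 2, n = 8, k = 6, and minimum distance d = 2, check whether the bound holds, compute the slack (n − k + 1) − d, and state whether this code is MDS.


Singleton RHS = n − k + 1 = 3, slack = 1, bound satisfied, not MDS.

Singleton bound: d ≤ n − k + 1.
Here n = 8, k = 6, so n − k + 1 = 3.
Given d = 2, check d ≤ 3: YES.
Slack = (n − k + 1) − d = 1.
The code is NOT MDS (slack = 1 > 0).
Description: the claimed parameters are [8, 6, 2]_2; such a code would be non-MDS.


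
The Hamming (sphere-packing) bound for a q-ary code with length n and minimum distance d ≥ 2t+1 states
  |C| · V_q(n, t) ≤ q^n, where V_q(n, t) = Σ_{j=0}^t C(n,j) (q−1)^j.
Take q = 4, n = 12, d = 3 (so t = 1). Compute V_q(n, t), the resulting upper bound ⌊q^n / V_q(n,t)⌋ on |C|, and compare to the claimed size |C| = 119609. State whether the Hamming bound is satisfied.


V_q(n, t) = 37, q^n = 16777216, Hamming bound = 453438, |C| = 119609 ≤ bound (satisfied).

Step 1: Compute V_q(n, t) = Σ_{j=0}^1 C(n, j) (q−1)^j.
  j = 0: C(12,0)·(3)^0 = 1·1 = 1.
  j = 1: C(12,1)·(3)^1 = 12·3 = 36.
  V_q(n, t) = 1 + 36 = 37.
Step 2: q^n = 4^12 = 16777216.
Step 3: Hamming bound ⌊q^n / V_q(n,t)⌋ = ⌊16777216/37⌋ = 453438.
Step 4: Compare |C| = 119609 to 453438: satisfied.
The claimed |C| lies below the Hamming bound.


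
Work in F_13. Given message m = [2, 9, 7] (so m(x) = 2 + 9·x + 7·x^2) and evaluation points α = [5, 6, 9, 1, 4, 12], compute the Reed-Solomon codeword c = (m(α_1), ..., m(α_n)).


c = [1, 9, 0, 5, 7, 0]

Message polynomial: m(x) = 2 + 9·x + 7·x^2 (mod 13).
For each evaluation point α_i, compute m(α_i) mod 13:
  α_1 = 5: Horner steps 7 → 5 → 1, so m(5) = 1.
  α_2 = 6: Horner steps 7 → 12 → 9, so m(6) = 9.
  α_3 = 9: Horner steps 7 → 7 → 0, so m(9) = 0.
  α_4 = 1: Horner steps 7 → 3 → 5, so m(1) = 5.
  α_5 = 4: Horner steps 7 → 11 → 7, so m(4) = 7.
  α_6 = 12: Horner steps 7 → 2 → 0, so m(12) = 0.
Codeword c = [1, 9, 0, 5, 7, 0] ∈ F_13^6.


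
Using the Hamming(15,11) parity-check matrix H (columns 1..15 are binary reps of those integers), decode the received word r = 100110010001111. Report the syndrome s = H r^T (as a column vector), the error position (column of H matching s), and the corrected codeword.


s = (1, 0, 0, 0)^T, error position = 8, corrected codeword c = 100110000001111

Compute s = H r^T mod 2 one row at a time:
  s_1 = 1 + 0 + 0 + 0 + 1 + 1 + 1 + 1 = 5 ≡ 1 (mod 2).
  s_2 = 1 + 1 + 0 + 0 + 1 + 1 + 1 + 1 = 6 ≡ 0 (mod 2).
  s_3 = 0 + 0 + 0 + 0 + 0 + 0 + 1 + 1 = 2 ≡ 0 (mod 2).
  s_4 = 1 + 0 + 1 + 0 + 0 + 0 + 1 + 1 = 4 ≡ 0 (mod 2).
s = (1, 0, 0, 0)^T — this equals column 8 of H (binary 1000), so error is at position 8.
Correct: flip bit 8 of r = 100110010001111 to get c = 100110000001111.


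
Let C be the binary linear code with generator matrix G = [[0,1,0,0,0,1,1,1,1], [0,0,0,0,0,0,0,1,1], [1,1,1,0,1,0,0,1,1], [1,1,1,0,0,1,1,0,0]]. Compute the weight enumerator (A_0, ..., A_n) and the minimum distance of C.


Weight distribution: A_0 = 1, A_2 = 3, A_3 = 2, A_4 = 3, A_5 = 4, A_6 = 1, A_7 = 2. Minimum distance d = 2.

Enumerate all 2^4 = 16 messages m ∈ F_2^4.
For each, compute codeword c = mG in F_2^9, then tally its weight.
  m = 0000 → c = 000000000, weight = 0.
  m = 1000 → c = 010001111, weight = 5.
  m = 0100 → c = 000000011, weight = 2.
  m = 1100 → c = 010001100, weight = 3.
  m = 0010 → c = 111010011, weight = 6.
  m = 1010 → c = 101011100, weight = 5.
  m = 0110 → c = 111010000, weight = 4.
  m = 1110 → c = 101011111, weight = 7.
  m = 0001 → c = 111001100, weight = 5.
  m = 1001 → c = 101000011, weight = 4.
  m = 0101 → c = 111001111, weight = 7.
  m = 1101 → c = 101000000, weight = 2.
  m = 0011 → c = 000011111, weight = 5.
  m = 1011 → c = 010010000, weight = 2.
  m = 0111 → c = 000011100, weight = 3.
  m = 1111 → c = 010010011, weight = 4.
Tally weights:
  weight 0: 1 codewords.
  weight 2: 3 codewords.
  weight 3: 2 codewords.
  weight 4: 3 codewords.
  weight 5: 4 codewords.
  weight 6: 1 codewords.
  weight 7: 2 codewords.
Minimum distance d = smallest w > 0 with A_w > 0 = 2.
Sanity: Σ A_w = 16 = 2^4 = 16 ✓.


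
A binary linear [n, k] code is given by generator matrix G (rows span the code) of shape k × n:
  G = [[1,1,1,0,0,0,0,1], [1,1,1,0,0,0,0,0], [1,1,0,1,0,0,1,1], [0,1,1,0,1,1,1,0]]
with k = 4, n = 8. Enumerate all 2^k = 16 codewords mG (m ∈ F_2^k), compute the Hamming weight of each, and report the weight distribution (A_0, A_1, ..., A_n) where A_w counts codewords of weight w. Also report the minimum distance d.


Weight distribution: A_0 = 1, A_1 = 1, A_3 = 2, A_4 = 5, A_5 = 5, A_6 = 2. Minimum distance d = 1.

Enumerate all 2^4 = 16 messages m ∈ F_2^4.
For each, compute codeword c = mG in F_2^8, then tally its weight.
  m = 0000 → c = 00000000, weight = 0.
  m = 1000 → c = 11100001, weight = 4.
  m = 0100 → c = 11100000, weight = 3.
  m = 1100 → c = 00000001, weight = 1.
  m = 0010 → c = 11010011, weight = 5.
  m = 1010 → c = 00110010, weight = 3.
  m = 0110 → c = 00110011, weight = 4.
  m = 1110 → c = 11010010, weight = 4.
  m = 0001 → c = 01101110, weight = 5.
  m = 1001 → c = 10001111, weight = 5.
  m = 0101 → c = 10001110, weight = 4.
  m = 1101 → c = 01101111, weight = 6.
  m = 0011 → c = 10111101, weight = 6.
  m = 1011 → c = 01011100, weight = 4.
  m = 0111 → c = 01011101, weight = 5.
  m = 1111 → c = 10111100, weight = 5.
Tally weights:
  weight 0: 1 codewords.
  weight 1: 1 codewords.
  weight 3: 2 codewords.
  weight 4: 5 codewords.
  weight 5: 5 codewords.
  weight 6: 2 codewords.
Minimum distance d = smallest w > 0 with A_w > 0 = 1.
Sanity: Σ A_w = 16 = 2^4 = 16 ✓.


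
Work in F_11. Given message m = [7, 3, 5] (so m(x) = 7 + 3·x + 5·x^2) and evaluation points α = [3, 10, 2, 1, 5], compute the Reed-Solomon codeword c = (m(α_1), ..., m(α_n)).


c = [6, 9, 0, 4, 4]

Message polynomial: m(x) = 7 + 3·x + 5·x^2 (mod 11).
For each evaluation point α_i, compute m(α_i) mod 11:
  α_1 = 3: Horner steps 5 → 7 → 6, so m(3) = 6.
  α_2 = 10: Horner steps 5 → 9 → 9, so m(10) = 9.
  α_3 = 2: Horner steps 5 → 2 → 0, so m(2) = 0.
  α_4 = 1: Horner steps 5 → 8 → 4, so m(1) = 4.
  α_5 = 5: Horner steps 5 → 6 → 4, so m(5) = 4.
Codeword c = [6, 9, 0, 4, 4] ∈ F_11^5.


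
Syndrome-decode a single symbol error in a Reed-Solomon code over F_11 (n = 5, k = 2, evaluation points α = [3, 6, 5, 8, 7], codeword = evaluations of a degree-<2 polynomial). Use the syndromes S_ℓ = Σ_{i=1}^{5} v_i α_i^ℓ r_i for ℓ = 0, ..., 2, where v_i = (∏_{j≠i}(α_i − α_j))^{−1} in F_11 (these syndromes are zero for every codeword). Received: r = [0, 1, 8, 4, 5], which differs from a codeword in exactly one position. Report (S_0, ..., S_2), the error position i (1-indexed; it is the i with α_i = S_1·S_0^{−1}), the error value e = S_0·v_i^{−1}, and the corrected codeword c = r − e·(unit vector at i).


S = (9, 6, 4), error at position 4, error magnitude e = 6, c = [0, 1, 8, 9, 5].

Step 1: column multipliers v_i = (∏_{j≠i}(α_i − α_j))^{−1} mod 11.
  i = 1 (α = 3): (3−6)(3−5)(3−8)(3−7) = (−3)·(−2)·(−5)·(−4) = 120 ≡ 10, so v_1 = 10^{−1} = 10 (mod 11).
  i = 2 (α = 6): (6−3)(6−5)(6−8)(6−7) = 3·1·(−2)·(−1) = 6 ≡ 6, so v_2 = 6^{−1} = 2 (mod 11).
  i = 3 (α = 5): (5−3)(5−6)(5−8)(5−7) = 2·(−1)·(−3)·(−2) = −12 ≡ 10, so v_3 = 10^{−1} = 10 (mod 11).
  i = 4 (α = 8): (8−3)(8−6)(8−5)(8−7) = 5·2·3·1 = 30 ≡ 8, so v_4 = 8^{−1} = 7 (mod 11).
  i = 5 (α = 7): (7−3)(7−6)(7−5)(7−8) = 4·1·2·(−1) = −8 ≡ 3, so v_5 = 3^{−1} = 4 (mod 11).
  v = [10, 2, 10, 7, 4].
Step 2: syndromes of r = [0, 1, 8, 4, 5] (all sums mod 11).
  S_0 = Σ v_i r_i = 10·0 + 2·1 + 10·8 + 7·4 + 4·5 = 130 ≡ 9.
  S_1 = Σ v_i α_i r_i = 10·3·0 + 2·6·1 + 10·5·8 + 7·8·4 + 4·7·5 = 776 ≡ 6.
  α_i^2 mod 11 = [9, 3, 3, 9, 5].
  S_2 = Σ v_i α_i^2 r_i = 10·9·0 + 2·3·1 + 10·3·8 + 7·9·4 + 4·5·5 = 598 ≡ 4.
  S = (9, 6, 4) ≠ 0, so r is not a codeword (an error is present).
Step 3: locate the error. For a single error e at position i, S_ℓ = v_i·e·α_i^ℓ, so α_err = S_1/S_0.
  S_0^{−1} = 9^{−1} = 5 (mod 11), so α_err = 6·5 = 30 ≡ 8 = α_4. Error position i = 4.
  Consistency check: S_2/S_1 = 4·2 = 8 ≡ 8 = α_err ✓ (single-error assumption holds).
Step 4: error magnitude e = S_0/v_4 = S_0·∏_{j≠4}(α_4 − α_j) = 9·8 = 72 ≡ 6 (mod 11).
Step 5: correct position 4: c_4 = r_4 − e = 4 − 6 ≡ 9 (mod 11). Hence c = [0, 1, 8, 9, 5].
  Check: interpolating c through the α_i gives m(x) = 10 + 4·x (degree < 2) with m(α_i) = c_i for every i, so c is indeed a codeword.


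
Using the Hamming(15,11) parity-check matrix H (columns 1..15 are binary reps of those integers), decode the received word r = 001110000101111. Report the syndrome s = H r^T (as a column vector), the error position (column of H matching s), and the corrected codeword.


s = (1, 0, 0, 0)^T, error position = 8, corrected codeword c = 001110010101111

Compute s = H r^T mod 2 one row at a time:
  s_1 = 0 + 0 + 1 + 0 + 1 + 1 + 1 + 1 = 5 ≡ 1 (mod 2).
  s_2 = 1 + 1 + 0 + 0 + 1 + 1 + 1 + 1 = 6 ≡ 0 (mod 2).
  s_3 = 0 + 1 + 0 + 0 + 1 + 0 + 1 + 1 = 4 ≡ 0 (mod 2).
  s_4 = 0 + 1 + 1 + 0 + 0 + 0 + 1 + 1 = 4 ≡ 0 (mod 2).
s = (1, 0, 0, 0)^T — this equals column 8 of H (binary 1000), so error is at position 8.
Correct: flip bit 8 of r = 001110000101111 to get c = 001110010101111.


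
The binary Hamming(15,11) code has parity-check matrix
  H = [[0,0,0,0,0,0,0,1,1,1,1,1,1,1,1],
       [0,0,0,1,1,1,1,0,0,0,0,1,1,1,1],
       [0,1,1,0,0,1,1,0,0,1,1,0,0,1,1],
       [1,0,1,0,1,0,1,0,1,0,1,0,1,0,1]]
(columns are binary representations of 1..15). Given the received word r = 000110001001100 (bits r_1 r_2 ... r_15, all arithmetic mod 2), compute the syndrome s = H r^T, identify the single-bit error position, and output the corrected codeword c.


s = (1, 0, 0, 1)^T, error position = 9, corrected codeword c = 000110000001100

Compute s = H r^T mod 2 one row at a time:
  s_1 = 0 + 1 + 0 + 0 + 1 + 1 + 0 + 0 = 3 ≡ 1 (mod 2).
  s_2 = 1 + 1 + 0 + 0 + 1 + 1 + 0 + 0 = 4 ≡ 0 (mod 2).
  s_3 = 0 + 0 + 0 + 0 + 0 + 0 + 0 + 0 = 0 ≡ 0 (mod 2).
  s_4 = 0 + 0 + 1 + 0 + 1 + 0 + 1 + 0 = 3 ≡ 1 (mod 2).
s = (1, 0, 0, 1)^T — this equals column 9 of H (binary 1001), so error is at position 9.
Correct: flip bit 9 of r = 000110001001100 to get c = 000110000001100.


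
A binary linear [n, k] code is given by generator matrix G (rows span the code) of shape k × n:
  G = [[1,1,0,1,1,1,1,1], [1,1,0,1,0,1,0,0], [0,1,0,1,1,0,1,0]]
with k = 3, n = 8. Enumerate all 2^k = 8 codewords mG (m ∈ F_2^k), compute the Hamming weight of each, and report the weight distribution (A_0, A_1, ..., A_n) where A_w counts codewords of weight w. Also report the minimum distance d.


Weight distribution: A_0 = 1, A_3 = 3, A_4 = 3, A_7 = 1. Minimum distance d = 3.

Enumerate all 2^3 = 8 messages m ∈ F_2^3.
For each, compute codeword c = mG in F_2^8, then tally its weight.
  m = 000 → c = 00000000, weight = 0.
  m = 100 → c = 11011111, weight = 7.
  m = 010 → c = 11010100, weight = 4.
  m = 110 → c = 00001011, weight = 3.
  m = 001 → c = 01011010, weight = 4.
  m = 101 → c = 10000101, weight = 3.
  m = 011 → c = 10001110, weight = 4.
  m = 111 → c = 01010001, weight = 3.
Tally weights:
  weight 0: 1 codewords.
  weight 3: 3 codewords.
  weight 4: 3 codewords.
  weight 7: 1 codewords.
Minimum distance d = smallest w > 0 with A_w > 0 = 3.
Sanity: Σ A_w = 8 = 2^3 = 8 ✓.


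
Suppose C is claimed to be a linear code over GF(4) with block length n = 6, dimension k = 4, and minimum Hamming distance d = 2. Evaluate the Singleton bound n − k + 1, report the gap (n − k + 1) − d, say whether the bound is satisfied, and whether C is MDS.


Singleton RHS = n − k + 1 = 3, slack = 1, bound satisfied, not MDS.

Singleton bound: d ≤ n − k + 1.
Here n = 6, k = 4, so n − k + 1 = 3.
Given d = 2, check d ≤ 3: YES.
Slack = (n − k + 1) − d = 1.
The code is NOT MDS (slack = 1 > 0).
Description: the claimed parameters are [6, 4, 2]_4; such a code would be non-MDS.


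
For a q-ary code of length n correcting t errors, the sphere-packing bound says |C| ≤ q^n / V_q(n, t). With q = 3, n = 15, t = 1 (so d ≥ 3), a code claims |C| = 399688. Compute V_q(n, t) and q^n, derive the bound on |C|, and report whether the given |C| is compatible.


V_q(n, t) = 31, q^n = 14348907, Hamming bound = 462867, |C| = 399688 ≤ bound (satisfied).

Step 1: Compute V_q(n, t) = Σ_{j=0}^1 C(n, j) (q−1)^j.
  j = 0: C(15,0)·(2)^0 = 1·1 = 1.
  j = 1: C(15,1)·(2)^1 = 15·2 = 30.
  V_q(n, t) = 1 + 30 = 31.
Step 2: q^n = 3^15 = 14348907.
Step 3: Hamming bound ⌊q^n / V_q(n,t)⌋ = ⌊14348907/31⌋ = 462867.
Step 4: Compare |C| = 399688 to 462867: satisfied.
The claimed |C| lies below the Hamming bound.


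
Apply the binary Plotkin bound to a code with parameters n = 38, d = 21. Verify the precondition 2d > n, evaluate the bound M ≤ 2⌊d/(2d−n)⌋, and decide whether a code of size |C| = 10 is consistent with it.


Plotkin bound M ≤ 10; given |C| = 10 ≤ bound (satisfied).

Check applicability: 2d = 42, n = 38.
2d − n = 4 > 0, so Plotkin applies.
Compute d/(2d−n) = 21/4 ≈ 5.2500.
⌊d/(2d−n)⌋ = 5.
Plotkin bound: M ≤ 2·5 = 10.
Given |C| = 10, check: satisfied.
This |C| is at the Plotkin bound.


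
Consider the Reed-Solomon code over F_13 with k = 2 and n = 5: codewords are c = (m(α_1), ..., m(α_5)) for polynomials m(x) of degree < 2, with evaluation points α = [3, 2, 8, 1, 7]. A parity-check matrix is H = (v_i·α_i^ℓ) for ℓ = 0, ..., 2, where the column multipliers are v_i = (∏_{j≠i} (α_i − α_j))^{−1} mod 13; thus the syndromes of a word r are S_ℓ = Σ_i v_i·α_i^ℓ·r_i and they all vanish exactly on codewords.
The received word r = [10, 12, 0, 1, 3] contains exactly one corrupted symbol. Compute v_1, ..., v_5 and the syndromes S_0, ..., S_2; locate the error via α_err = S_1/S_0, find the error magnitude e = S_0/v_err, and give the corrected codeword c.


S = (4, 2, 1), error at position 5, error magnitude e = 1, c = [10, 12, 0, 1, 2].

Step 1: column multipliers v_i = (∏_{j≠i}(α_i − α_j))^{−1} mod 13.
  i = 1 (α = 3): (3−2)(3−8)(3−1)(3−7) = 1·(−5)·2·(−4) = 40 ≡ 1, so v_1 = 1^{−1} = 1 (mod 13).
  i = 2 (α = 2): (2−3)(2−8)(2−1)(2−7) = (−1)·(−6)·1·(−5) = −30 ≡ 9, so v_2 = 9^{−1} = 3 (mod 13).
  i = 3 (α = 8): (8−3)(8−2)(8−1)(8−7) = 5·6·7·1 = 210 ≡ 2, so v_3 = 2^{−1} = 7 (mod 13).
  i = 4 (α = 1): (1−3)(1−2)(1−8)(1−7) = (−2)·(−1)·(−7)·(−6) = 84 ≡ 6, so v_4 = 6^{−1} = 11 (mod 13).
  i = 5 (α = 7): (7−3)(7−2)(7−8)(7−1) = 4·5·(−1)·6 = −120 ≡ 10, so v_5 = 10^{−1} = 4 (mod 13).
  v = [1, 3, 7, 11, 4].
Step 2: syndromes of r = [10, 12, 0, 1, 3] (all sums mod 13).
  S_0 = Σ v_i r_i = 1·10 + 3·12 + 7·0 + 11·1 + 4·3 = 69 ≡ 4.
  S_1 = Σ v_i α_i r_i = 1·3·10 + 3·2·12 + 7·8·0 + 11·1·1 + 4·7·3 = 197 ≡ 2.
  α_i^2 mod 13 = [9, 4, 12, 1, 10].
  S_2 = Σ v_i α_i^2 r_i = 1·9·10 + 3·4·12 + 7·12·0 + 11·1·1 + 4·10·3 = 365 ≡ 1.
  S = (4, 2, 1) ≠ 0, so r is not a codeword (an error is present).
Step 3: locate the error. For a single error e at position i, S_ℓ = v_i·e·α_i^ℓ, so α_err = S_1/S_0.
  S_0^{−1} = 4^{−1} = 10 (mod 13), so α_err = 2·10 = 20 ≡ 7 = α_5. Error position i = 5.
  Consistency check: S_2/S_1 = 1·7 = 7 ≡ 7 = α_err ✓ (single-error assumption holds).
Step 4: error magnitude e = S_0/v_5 = S_0·∏_{j≠5}(α_5 − α_j) = 4·10 = 40 ≡ 1 (mod 13).
Step 5: correct position 5: c_5 = r_5 − e = 3 − 1 ≡ 2 (mod 13). Hence c = [10, 12, 0, 1, 2].
  Check: interpolating c through the α_i gives m(x) = 3 + 11·x (degree < 2) with m(α_i) = c_i for every i, so c is indeed a codeword.


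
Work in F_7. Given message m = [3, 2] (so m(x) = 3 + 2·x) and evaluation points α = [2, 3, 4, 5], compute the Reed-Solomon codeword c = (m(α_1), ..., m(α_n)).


c = [0, 2, 4, 6]

Message polynomial: m(x) = 3 + 2·x (mod 7).
For each evaluation point α_i, compute m(α_i) mod 7:
  α_1 = 2: Horner steps 2 → 0, so m(2) = 0.
  α_2 = 3: Horner steps 2 → 2, so m(3) = 2.
  α_3 = 4: Horner steps 2 → 4, so m(4) = 4.
  α_4 = 5: Horner steps 2 → 6, so m(5) = 6.
Codeword c = [0, 2, 4, 6] ∈ F_7^4.


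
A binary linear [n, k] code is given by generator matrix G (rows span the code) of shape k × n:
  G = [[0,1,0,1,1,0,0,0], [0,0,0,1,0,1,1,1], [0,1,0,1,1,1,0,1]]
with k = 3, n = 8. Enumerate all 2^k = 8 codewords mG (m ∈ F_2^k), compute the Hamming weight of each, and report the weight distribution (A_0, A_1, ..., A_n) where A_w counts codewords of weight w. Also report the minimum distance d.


Weight distribution: A_0 = 1, A_2 = 2, A_3 = 2, A_4 = 1, A_5 = 2. Minimum distance d = 2.

Enumerate all 2^3 = 8 messages m ∈ F_2^3.
For each, compute codeword c = mG in F_2^8, then tally its weight.
  m = 000 → c = 00000000, weight = 0.
  m = 100 → c = 01011000, weight = 3.
  m = 010 → c = 00010111, weight = 4.
  m = 110 → c = 01001111, weight = 5.
  m = 001 → c = 01011101, weight = 5.
  m = 101 → c = 00000101, weight = 2.
  m = 011 → c = 01001010, weight = 3.
  m = 111 → c = 00010010, weight = 2.
Tally weights:
  weight 0: 1 codewords.
  weight 2: 2 codewords.
  weight 3: 2 codewords.
  weight 4: 1 codewords.
  weight 5: 2 codewords.
Minimum distance d = smallest w > 0 with A_w > 0 = 2.
Sanity: Σ A_w = 8 = 2^3 = 8 ✓.


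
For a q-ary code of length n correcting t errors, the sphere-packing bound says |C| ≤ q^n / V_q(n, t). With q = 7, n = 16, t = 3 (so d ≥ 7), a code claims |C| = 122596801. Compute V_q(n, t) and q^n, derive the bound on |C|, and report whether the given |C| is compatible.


V_q(n, t) = 125377, q^n = 33232930569601, Hamming bound = 265064011, |C| = 122596801 ≤ bound (satisfied).

Step 1: Compute V_q(n, t) = Σ_{j=0}^3 C(n, j) (q−1)^j.
  j = 0: C(16,0)·(6)^0 = 1·1 = 1.
  j = 1: C(16,1)·(6)^1 = 16·6 = 96.
  j = 2: C(16,2)·(6)^2 = 120·36 = 4320.
  j = 3: C(16,3)·(6)^3 = 560·216 = 120960.
  V_q(n, t) = 1 + 96 + 4320 + 120960 = 125377.
Step 2: q^n = 7^16 = 33232930569601.
Step 3: Hamming bound ⌊q^n / V_q(n,t)⌋ = ⌊33232930569601/125377⌋ = 265064011.
Step 4: Compare |C| = 122596801 to 265064011: satisfied.
The claimed |C| lies below the Hamming bound.


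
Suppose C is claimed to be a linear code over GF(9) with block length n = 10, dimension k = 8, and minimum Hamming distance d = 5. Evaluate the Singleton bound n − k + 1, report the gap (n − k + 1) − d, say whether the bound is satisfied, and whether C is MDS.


Singleton RHS = n − k + 1 = 3, slack = -2, bound violated (no such code; not MDS).

Singleton bound: d ≤ n − k + 1.
Here n = 10, k = 8, so n − k + 1 = 3.
Given d = 5, check d ≤ 3: NO.
Slack = (n − k + 1) − d = -2.
The slack is negative: d = 5 exceeds n − k + 1 = 3 by 2, so the Singleton bound is violated and no linear [10, 8, 5]_9 code can exist. In particular it is not MDS (MDS requires d = n − k + 1 exactly).
Description: the claimed parameters are [10, 8, 5]_9; such a code would be impossible (violates the Singleton bound).


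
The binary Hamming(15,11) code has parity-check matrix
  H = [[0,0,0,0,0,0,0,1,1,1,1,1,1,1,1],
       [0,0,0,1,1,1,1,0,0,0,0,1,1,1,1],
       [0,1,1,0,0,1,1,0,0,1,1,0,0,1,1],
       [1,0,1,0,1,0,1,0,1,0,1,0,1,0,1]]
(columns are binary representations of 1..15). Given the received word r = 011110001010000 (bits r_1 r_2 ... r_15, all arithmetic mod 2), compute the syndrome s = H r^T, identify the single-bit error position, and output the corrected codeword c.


s = (0, 0, 1, 0)^T, error position = 2, corrected codeword c = 001110001010000

Compute s = H r^T mod 2 one row at a time:
  s_1 = 0 + 1 + 0 + 1 + 0 + 0 + 0 + 0 = 2 ≡ 0 (mod 2).
  s_2 = 1 + 1 + 0 + 0 + 0 + 0 + 0 + 0 = 2 ≡ 0 (mod 2).
  s_3 = 1 + 1 + 0 + 0 + 0 + 1 + 0 + 0 = 3 ≡ 1 (mod 2).
  s_4 = 0 + 1 + 1 + 0 + 1 + 1 + 0 + 0 = 4 ≡ 0 (mod 2).
s = (0, 0, 1, 0)^T — this equals column 2 of H (binary 0010), so error is at position 2.
Correct: flip bit 2 of r = 011110001010000 to get c = 001110001010000.


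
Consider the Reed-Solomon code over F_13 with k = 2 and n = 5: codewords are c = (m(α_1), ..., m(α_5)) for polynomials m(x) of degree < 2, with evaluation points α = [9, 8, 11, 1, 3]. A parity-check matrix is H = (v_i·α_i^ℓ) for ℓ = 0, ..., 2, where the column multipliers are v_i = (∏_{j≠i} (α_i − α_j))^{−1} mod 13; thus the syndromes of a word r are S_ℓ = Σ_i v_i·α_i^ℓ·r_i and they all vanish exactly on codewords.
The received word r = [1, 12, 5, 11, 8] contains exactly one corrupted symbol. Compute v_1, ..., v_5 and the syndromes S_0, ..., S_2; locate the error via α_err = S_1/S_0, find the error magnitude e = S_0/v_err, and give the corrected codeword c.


S = (6, 5, 2), error at position 5, error magnitude e = 6, c = [1, 12, 5, 11, 2].

Step 1: column multipliers v_i = (∏_{j≠i}(α_i − α_j))^{−1} mod 13.
  i = 1 (α = 9): (9−8)(9−11)(9−1)(9−3) = 1·(−2)·8·6 = −96 ≡ 8, so v_1 = 8^{−1} = 5 (mod 13).
  i = 2 (α = 8): (8−9)(8−11)(8−1)(8−3) = (−1)·(−3)·7·5 = 105 ≡ 1, so v_2 = 1^{−1} = 1 (mod 13).
  i = 3 (α = 11): (11−9)(11−8)(11−1)(11−3) = 2·3·10·8 = 480 ≡ 12, so v_3 = 12^{−1} = 12 (mod 13).
  i = 4 (α = 1): (1−9)(1−8)(1−11)(1−3) = (−8)·(−7)·(−10)·(−2) = 1120 ≡ 2, so v_4 = 2^{−1} = 7 (mod 13).
  i = 5 (α = 3): (3−9)(3−8)(3−11)(3−1) = (−6)·(−5)·(−8)·2 = −480 ≡ 1, so v_5 = 1^{−1} = 1 (mod 13).
  v = [5, 1, 12, 7, 1].
Step 2: syndromes of r = [1, 12, 5, 11, 8] (all sums mod 13).
  S_0 = Σ v_i r_i = 5·1 + 1·12 + 12·5 + 7·11 + 1·8 = 162 ≡ 6.
  S_1 = Σ v_i α_i r_i = 5·9·1 + 1·8·12 + 12·11·5 + 7·1·11 + 1·3·8 = 902 ≡ 5.
  α_i^2 mod 13 = [3, 12, 4, 1, 9].
  S_2 = Σ v_i α_i^2 r_i = 5·3·1 + 1·12·12 + 12·4·5 + 7·1·11 + 1·9·8 = 548 ≡ 2.
  S = (6, 5, 2) ≠ 0, so r is not a codeword (an error is present).
Step 3: locate the error. For a single error e at position i, S_ℓ = v_i·e·α_i^ℓ, so α_err = S_1/S_0.
  S_0^{−1} = 6^{−1} = 11 (mod 13), so α_err = 5·11 = 55 ≡ 3 = α_5. Error position i = 5.
  Consistency check: S_2/S_1 = 2·8 = 16 ≡ 3 = α_err ✓ (single-error assumption holds).
Step 4: error magnitude e = S_0/v_5 = S_0·∏_{j≠5}(α_5 − α_j) = 6·1 = 6 ≡ 6 (mod 13).
Step 5: correct position 5: c_5 = r_5 − e = 8 − 6 ≡ 2 (mod 13). Hence c = [1, 12, 5, 11, 2].
  Check: interpolating c through the α_i gives m(x) = 9 + 2·x (degree < 2) with m(α_i) = c_i for every i, so c is indeed a codeword.


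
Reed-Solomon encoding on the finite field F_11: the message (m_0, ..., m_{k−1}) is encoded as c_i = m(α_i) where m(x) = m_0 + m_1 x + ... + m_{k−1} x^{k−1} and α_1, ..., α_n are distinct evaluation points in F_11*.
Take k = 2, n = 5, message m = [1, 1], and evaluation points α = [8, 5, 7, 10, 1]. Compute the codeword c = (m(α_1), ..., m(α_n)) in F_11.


c = [9, 6, 8, 0, 2]

Message polynomial: m(x) = 1 + 1·x (mod 11).
For each evaluation point α_i, compute m(α_i) mod 11:
  α_1 = 8: Horner steps 1 → 9, so m(8) = 9.
  α_2 = 5: Horner steps 1 → 6, so m(5) = 6.
  α_3 = 7: Horner steps 1 → 8, so m(7) = 8.
  α_4 = 10: Horner steps 1 → 0, so m(10) = 0.
  α_5 = 1: Horner steps 1 → 2, so m(1) = 2.
Codeword c = [9, 6, 8, 0, 2] ∈ F_11^5.


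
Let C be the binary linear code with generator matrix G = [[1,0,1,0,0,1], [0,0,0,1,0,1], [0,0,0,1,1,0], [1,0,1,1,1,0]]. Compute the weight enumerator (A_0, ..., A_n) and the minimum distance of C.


Weight distribution: A_0 = 1, A_1 = 3, A_2 = 4, A_3 = 4, A_4 = 3, A_5 = 1. Minimum distance d = 1.

Enumerate all 2^4 = 16 messages m ∈ F_2^4.
For each, compute codeword c = mG in F_2^6, then tally its weight.
  m = 0000 → c = 000000, weight = 0.
  m = 1000 → c = 101001, weight = 3.
  m = 0100 → c = 000101, weight = 2.
  m = 1100 → c = 101100, weight = 3.
  m = 0010 → c = 000110, weight = 2.
  m = 1010 → c = 101111, weight = 5.
  m = 0110 → c = 000011, weight = 2.
  m = 1110 → c = 101010, weight = 3.
  m = 0001 → c = 101110, weight = 4.
  m = 1001 → c = 000111, weight = 3.
  m = 0101 → c = 101011, weight = 4.
  m = 1101 → c = 000010, weight = 1.
  m = 0011 → c = 101000, weight = 2.
  m = 1011 → c = 000001, weight = 1.
  m = 0111 → c = 101101, weight = 4.
  m = 1111 → c = 000100, weight = 1.
Tally weights:
  weight 0: 1 codewords.
  weight 1: 3 codewords.
  weight 2: 4 codewords.
  weight 3: 4 codewords.
  weight 4: 3 codewords.
  weight 5: 1 codewords.
Minimum distance d = smallest w > 0 with A_w > 0 = 1.
Sanity: Σ A_w = 16 = 2^4 = 16 ✓.


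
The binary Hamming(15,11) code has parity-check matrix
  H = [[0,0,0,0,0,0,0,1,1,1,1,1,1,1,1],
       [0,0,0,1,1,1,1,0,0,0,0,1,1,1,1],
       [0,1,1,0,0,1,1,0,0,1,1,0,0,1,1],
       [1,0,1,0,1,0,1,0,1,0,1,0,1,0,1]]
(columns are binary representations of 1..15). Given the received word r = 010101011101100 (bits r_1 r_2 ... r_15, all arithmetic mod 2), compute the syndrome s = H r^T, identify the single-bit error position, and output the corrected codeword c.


s = (1, 0, 1, 0)^T, error position = 10, corrected codeword c = 010101011001100

Compute s = H r^T mod 2 one row at a time:
  s_1 = 1 + 1 + 1 + 0 + 1 + 1 + 0 + 0 = 5 ≡ 1 (mod 2).
  s_2 = 1 + 0 + 1 + 0 + 1 + 1 + 0 + 0 = 4 ≡ 0 (mod 2).
  s_3 = 1 + 0 + 1 + 0 + 1 + 0 + 0 + 0 = 3 ≡ 1 (mod 2).
  s_4 = 0 + 0 + 0 + 0 + 1 + 0 + 1 + 0 = 2 ≡ 0 (mod 2).
s = (1, 0, 1, 0)^T — this equals column 10 of H (binary 1010), so error is at position 10.
Correct: flip bit 10 of r = 010101011101100 to get c = 010101011001100.


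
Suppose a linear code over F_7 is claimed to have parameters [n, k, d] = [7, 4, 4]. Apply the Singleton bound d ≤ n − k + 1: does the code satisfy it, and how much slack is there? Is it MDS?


Singleton RHS = n − k + 1 = 4, slack = 0, bound satisfied, MDS.

Singleton bound: d ≤ n − k + 1.
Here n = 7, k = 4, so n − k + 1 = 4.
Given d = 4, check d ≤ 4: YES.
Slack = (n − k + 1) − d = 0.
The code is MDS (slack = 0).
Description: the claimed parameters are [7, 4, 4]_7; such a code would be MDS (meets Singleton bound).


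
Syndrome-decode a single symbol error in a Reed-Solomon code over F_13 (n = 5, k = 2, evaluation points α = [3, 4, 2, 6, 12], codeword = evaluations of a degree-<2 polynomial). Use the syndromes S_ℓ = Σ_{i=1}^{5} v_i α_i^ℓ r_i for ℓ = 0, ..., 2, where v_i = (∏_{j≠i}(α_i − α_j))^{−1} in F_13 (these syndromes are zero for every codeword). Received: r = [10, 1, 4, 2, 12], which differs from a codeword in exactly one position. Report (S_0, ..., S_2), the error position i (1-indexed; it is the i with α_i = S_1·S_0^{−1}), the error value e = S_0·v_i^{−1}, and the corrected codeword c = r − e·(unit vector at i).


S = (4, 3, 12), error at position 2, error magnitude e = 11, c = [10, 3, 4, 2, 12].

Step 1: column multipliers v_i = (∏_{j≠i}(α_i − α_j))^{−1} mod 13.
  i = 1 (α = 3): (3−4)(3−2)(3−6)(3−12) = (−1)·1·(−3)·(−9) = −27 ≡ 12, so v_1 = 12^{−1} = 12 (mod 13).
  i = 2 (α = 4): (4−3)(4−2)(4−6)(4−12) = 1·2·(−2)·(−8) = 32 ≡ 6, so v_2 = 6^{−1} = 11 (mod 13).
  i = 3 (α = 2): (2−3)(2−4)(2−6)(2−12) = (−1)·(−2)·(−4)·(−10) = 80 ≡ 2, so v_3 = 2^{−1} = 7 (mod 13).
  i = 4 (α = 6): (6−3)(6−4)(6−2)(6−12) = 3·2·4·(−6) = −144 ≡ 12, so v_4 = 12^{−1} = 12 (mod 13).
  i = 5 (α = 12): (12−3)(12−4)(12−2)(12−6) = 9·8·10·6 = 4320 ≡ 4, so v_5 = 4^{−1} = 10 (mod 13).
  v = [12, 11, 7, 12, 10].
Step 2: syndromes of r = [10, 1, 4, 2, 12] (all sums mod 13).
  S_0 = Σ v_i r_i = 12·10 + 11·1 + 7·4 + 12·2 + 10·12 = 303 ≡ 4.
  S_1 = Σ v_i α_i r_i = 12·3·10 + 11·4·1 + 7·2·4 + 12·6·2 + 10·12·12 = 2044 ≡ 3.
  α_i^2 mod 13 = [9, 3, 4, 10, 1].
  S_2 = Σ v_i α_i^2 r_i = 12·9·10 + 11·3·1 + 7·4·4 + 12·10·2 + 10·1·12 = 1585 ≡ 12.
  S = (4, 3, 12) ≠ 0, so r is not a codeword (an error is present).
Step 3: locate the error. For a single error e at position i, S_ℓ = v_i·e·α_i^ℓ, so α_err = S_1/S_0.
  S_0^{−1} = 4^{−1} = 10 (mod 13), so α_err = 3·10 = 30 ≡ 4 = α_2. Error position i = 2.
  Consistency check: S_2/S_1 = 12·9 = 108 ≡ 4 = α_err ✓ (single-error assumption holds).
Step 4: error magnitude e = S_0/v_2 = S_0·∏_{j≠2}(α_2 − α_j) = 4·6 = 24 ≡ 11 (mod 13).
Step 5: correct position 2: c_2 = r_2 − e = 1 − 11 ≡ 3 (mod 13). Hence c = [10, 3, 4, 2, 12].
  Check: interpolating c through the α_i gives m(x) = 5 + 6·x (degree < 2) with m(α_i) = c_i for every i, so c is indeed a codeword.


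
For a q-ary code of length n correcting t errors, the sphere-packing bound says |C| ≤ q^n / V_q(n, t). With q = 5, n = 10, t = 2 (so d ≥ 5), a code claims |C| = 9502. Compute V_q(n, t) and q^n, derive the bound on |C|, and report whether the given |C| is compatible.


V_q(n, t) = 761, q^n = 9765625, Hamming bound = 12832, |C| = 9502 ≤ bound (satisfied).

Step 1: Compute V_q(n, t) = Σ_{j=0}^2 C(n, j) (q−1)^j.
  j = 0: C(10,0)·(4)^0 = 1·1 = 1.
  j = 1: C(10,1)·(4)^1 = 10·4 = 40.
  j = 2: C(10,2)·(4)^2 = 45·16 = 720.
  V_q(n, t) = 1 + 40 + 720 = 761.
Step 2: q^n = 5^10 = 9765625.
Step 3: Hamming bound ⌊q^n / V_q(n,t)⌋ = ⌊9765625/761⌋ = 12832.
Step 4: Compare |C| = 9502 to 12832: satisfied.
The claimed |C| lies below the Hamming bound.


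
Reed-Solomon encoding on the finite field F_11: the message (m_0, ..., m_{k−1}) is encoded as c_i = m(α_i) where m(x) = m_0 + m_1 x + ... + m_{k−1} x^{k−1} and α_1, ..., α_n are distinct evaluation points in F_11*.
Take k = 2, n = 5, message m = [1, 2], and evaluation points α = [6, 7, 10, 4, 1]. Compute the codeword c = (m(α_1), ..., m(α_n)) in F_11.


c = [2, 4, 10, 9, 3]

Message polynomial: m(x) = 1 + 2·x (mod 11).
For each evaluation point α_i, compute m(α_i) mod 11:
  α_1 = 6: Horner steps 2 → 2, so m(6) = 2.
  α_2 = 7: Horner steps 2 → 4, so m(7) = 4.
  α_3 = 10: Horner steps 2 → 10, so m(10) = 10.
  α_4 = 4: Horner steps 2 → 9, so m(4) = 9.
  α_5 = 1: Horner steps 2 → 3, so m(1) = 3.
Codeword c = [2, 4, 10, 9, 3] ∈ F_11^5.
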